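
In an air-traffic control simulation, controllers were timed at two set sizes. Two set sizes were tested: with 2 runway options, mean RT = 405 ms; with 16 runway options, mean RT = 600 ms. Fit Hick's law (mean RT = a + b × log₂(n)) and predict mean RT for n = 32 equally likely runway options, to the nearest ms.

665 ms

RT is linear in log₂ n, so two points fix the line:
  b = (600 − 405) / (log₂ 16 − log₂ 2) = 195 / (4 − 1) = 65 ms/bit
  a = 405 − 65 × 1 = 340 ms
Then RT(32) = 340 + 65 × log₂ 32 = 340 + 65 × 5 ≈ 665.000 ms.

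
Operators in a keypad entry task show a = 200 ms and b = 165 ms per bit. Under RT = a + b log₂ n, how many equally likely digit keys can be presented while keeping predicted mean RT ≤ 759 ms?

Information budget: (759 − 200)/165 = 3.3879 bits, so n ≤ 2^3.3879 = 10.468 → at most 10.

10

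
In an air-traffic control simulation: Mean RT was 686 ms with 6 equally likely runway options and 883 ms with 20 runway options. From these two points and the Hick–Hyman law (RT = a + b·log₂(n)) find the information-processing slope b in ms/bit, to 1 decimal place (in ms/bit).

Slope: b = (883 − 686) / (log₂ 20 − log₂ 6) = 197/1.7370 = 113.416 ms/bit.

113.4 ms/bit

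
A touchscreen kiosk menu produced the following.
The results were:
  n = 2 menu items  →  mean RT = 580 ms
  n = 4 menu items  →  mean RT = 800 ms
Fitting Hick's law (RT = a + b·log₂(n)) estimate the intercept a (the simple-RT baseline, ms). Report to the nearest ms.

360 ms

b = (RT₂ − RT₁)/(log₂ n₂ − log₂ n₁) = (800 − 580)/(2 − 1) = 220 ms/bit.
a = RT₁ − b·log₂ n₁ = 580 − 220 × 1 = 360.000 ms.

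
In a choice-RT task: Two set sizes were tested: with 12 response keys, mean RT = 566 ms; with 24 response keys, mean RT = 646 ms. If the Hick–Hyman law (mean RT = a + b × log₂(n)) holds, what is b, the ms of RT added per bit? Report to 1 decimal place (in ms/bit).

80.0 ms/bit

Slope: b = (646 − 566) / (log₂ 24 − log₂ 12) = 80/1.0000 = 80.000 ms/bit.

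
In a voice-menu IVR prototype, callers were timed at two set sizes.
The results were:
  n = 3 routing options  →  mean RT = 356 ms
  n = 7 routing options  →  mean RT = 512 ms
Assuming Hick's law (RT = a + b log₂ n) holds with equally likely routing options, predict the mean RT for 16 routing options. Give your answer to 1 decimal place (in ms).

Fit slope and intercept:
  b = (512 − 356) / (log₂ 7 − log₂ 3) = 156 / (2.8074 − 1.5850) = 127.619 ms/bit
  a = 356 − 127.619 × 1.5850 = 153.729 ms
Then RT(16) = 153.729 + 127.619 × log₂ 16 = 153.729 + 127.619 × 4 ≈ 664.204 ms.

664.2 ms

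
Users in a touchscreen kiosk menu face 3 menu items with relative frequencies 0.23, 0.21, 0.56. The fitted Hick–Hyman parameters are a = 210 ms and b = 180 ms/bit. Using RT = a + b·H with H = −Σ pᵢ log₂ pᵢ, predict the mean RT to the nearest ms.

467 ms

H = 0.23·log₂(1/0.23) + 0.21·log₂(1/0.21) + 0.56·log₂(1/0.56) = 1.4289 bits.
RT = 210 + 180 × 1.4289 = 467.21 ms.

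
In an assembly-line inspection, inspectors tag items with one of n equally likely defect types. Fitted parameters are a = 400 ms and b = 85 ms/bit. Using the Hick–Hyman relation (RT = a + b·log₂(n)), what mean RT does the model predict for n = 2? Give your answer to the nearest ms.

485 ms

log₂(2) = 1 bits, so RT = 400 + 85 × 1 ≈ 485.000 ms.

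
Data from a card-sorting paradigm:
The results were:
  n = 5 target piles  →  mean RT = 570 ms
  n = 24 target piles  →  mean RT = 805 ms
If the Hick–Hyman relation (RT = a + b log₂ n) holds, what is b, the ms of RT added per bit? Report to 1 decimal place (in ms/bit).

103.8 ms/bit

Slope: b = (805 − 570) / (log₂ 24 − log₂ 5) = 235/2.2630 = 103.843 ms/bit.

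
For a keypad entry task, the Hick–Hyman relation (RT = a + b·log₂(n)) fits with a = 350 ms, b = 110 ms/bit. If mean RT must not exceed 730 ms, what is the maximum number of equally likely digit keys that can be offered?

10

Information budget: (730 − 350)/110 = 3.4545 bits, so n ≤ 2^3.4545 = 10.963 → at most 10.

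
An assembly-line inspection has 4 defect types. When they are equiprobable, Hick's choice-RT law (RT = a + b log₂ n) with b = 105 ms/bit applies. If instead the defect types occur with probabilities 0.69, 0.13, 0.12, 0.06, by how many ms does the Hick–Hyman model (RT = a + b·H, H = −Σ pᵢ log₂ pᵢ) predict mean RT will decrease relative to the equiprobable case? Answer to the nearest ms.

67 ms

Equiprobable entropy H₀ = log₂ 4 = 2.0000 bits.
Skewed entropy H = −Σ pᵢ log₂ pᵢ = 1.3626 bits.
ΔRT = b·(H₀ − H) = 105 × 0.6374 = 66.92 ms.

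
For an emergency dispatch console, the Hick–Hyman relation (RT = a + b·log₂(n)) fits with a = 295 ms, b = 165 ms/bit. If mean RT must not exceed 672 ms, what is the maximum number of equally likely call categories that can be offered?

Set 295 + 165·log₂ n ≤ 672 → log₂ n ≤ (672 − 295)/165 = 2.2848.
So n ≤ 2^2.2848 = 4.873; the largest integer n is 4.

4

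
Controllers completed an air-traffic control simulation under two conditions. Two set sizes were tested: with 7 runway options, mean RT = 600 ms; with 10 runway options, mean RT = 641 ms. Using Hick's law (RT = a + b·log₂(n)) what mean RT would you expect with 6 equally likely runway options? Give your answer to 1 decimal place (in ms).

582.3 ms

RT is linear in log₂ n, so two points fix the line:
  b = (641 − 600) / (log₂ 10 − log₂ 7) = 41 / (3.3219 − 2.8074) = 79.678 ms/bit
  a = 600 − 79.678 × 2.8074 = 376.316 ms
Then RT(6) = 376.316 + 79.678 × log₂ 6 = 376.316 + 79.678 × 2.5850 ≈ 582.280 ms.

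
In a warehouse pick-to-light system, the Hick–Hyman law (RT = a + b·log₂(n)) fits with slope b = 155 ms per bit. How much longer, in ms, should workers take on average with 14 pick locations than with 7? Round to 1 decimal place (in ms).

ΔRT = (a + b log₂ n₂) − (a + b log₂ n₁) = b·(log₂ n₂ − log₂ n₁).
log₂(14) − log₂(7) = log₂(14/7) = log₂(2) = 1.
ΔRT = 155 × 1.0000 = 155.000 ms.

155.0 ms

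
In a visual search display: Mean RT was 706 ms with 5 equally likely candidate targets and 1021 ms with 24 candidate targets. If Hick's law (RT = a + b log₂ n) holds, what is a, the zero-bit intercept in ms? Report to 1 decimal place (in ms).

The slope on a log₂ axis is (1021 − 706) / (4.5850 − 2.3219) = 139.194 ms/bit.
Intercept: a = 706 − 139.194·log₂(5) = 382.802 ms.

382.8 ms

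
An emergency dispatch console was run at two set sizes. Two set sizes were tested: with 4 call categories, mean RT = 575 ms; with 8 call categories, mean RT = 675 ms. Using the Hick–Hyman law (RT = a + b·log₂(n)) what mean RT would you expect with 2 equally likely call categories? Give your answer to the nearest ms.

475 ms

RT is linear in log₂ n, so two points fix the line:
  b = (675 − 575) / (log₂ 8 − log₂ 4) = 100 / (3 − 2) = 100 ms/bit
  a = 575 − 100 × 2 = 375 ms
Then RT(2) = 375 + 100 × log₂ 2 = 375 + 100 × 1 ≈ 475.000 ms.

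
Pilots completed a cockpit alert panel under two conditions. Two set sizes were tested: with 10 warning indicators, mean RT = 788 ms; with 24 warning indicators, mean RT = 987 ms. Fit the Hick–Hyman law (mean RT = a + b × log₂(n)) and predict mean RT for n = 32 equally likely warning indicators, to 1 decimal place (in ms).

RT is linear in log₂ n, so two points fix the line:
  b = (987 − 788) / (log₂ 24 − log₂ 10) = 199 / (4.5850 − 3.3219) = 157.557 ms/bit
  a = 788 − 157.557 × 3.3219 = 264.607 ms
Then RT(32) = 264.607 + 157.557 × log₂ 32 = 264.607 + 157.557 × 5 ≈ 1052.392 ms.

1052.4 ms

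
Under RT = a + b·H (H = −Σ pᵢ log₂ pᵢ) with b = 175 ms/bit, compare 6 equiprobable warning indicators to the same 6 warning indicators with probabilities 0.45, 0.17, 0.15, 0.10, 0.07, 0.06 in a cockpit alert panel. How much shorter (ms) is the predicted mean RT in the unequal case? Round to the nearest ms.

66 ms

Equiprobable entropy H₀ = log₂ 6 = 2.5850 bits.
Skewed entropy H = −Σ pᵢ log₂ pᵢ = 2.2078 bits.
ΔRT = b·(H₀ − H) = 175 × 0.3771 = 66.00 ms.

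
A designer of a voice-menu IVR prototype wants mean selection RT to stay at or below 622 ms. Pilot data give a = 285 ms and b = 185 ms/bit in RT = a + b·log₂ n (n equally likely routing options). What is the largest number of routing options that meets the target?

Information budget: (622 − 285)/185 = 1.8216 bits, so n ≤ 2^1.8216 = 3.535 → at most 3.

3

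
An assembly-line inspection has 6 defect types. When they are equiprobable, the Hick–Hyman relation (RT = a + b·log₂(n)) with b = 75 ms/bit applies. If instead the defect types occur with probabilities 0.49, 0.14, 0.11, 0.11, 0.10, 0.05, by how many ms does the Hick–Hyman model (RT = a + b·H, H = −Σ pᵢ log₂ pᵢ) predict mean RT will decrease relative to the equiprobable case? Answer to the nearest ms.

33 ms

The RT saving is b·ΔH. Equiprobable H₀ = log₂(6) = 2.5850 bits; with the given probabilities H = 2.1503 bits.
b·(H₀ − H) = 75 × (2.5850 − 2.1503) = 32.60 ms.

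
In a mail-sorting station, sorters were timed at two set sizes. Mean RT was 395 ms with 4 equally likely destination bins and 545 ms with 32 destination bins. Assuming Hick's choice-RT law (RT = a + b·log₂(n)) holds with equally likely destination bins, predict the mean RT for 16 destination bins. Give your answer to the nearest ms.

495 ms

Fit slope and intercept:
  b = (545 − 395) / (log₂ 32 − log₂ 4) = 150 / (5 − 2) = 50 ms/bit
  a = 395 − 50 × 2 = 295 ms
Then RT(16) = 295 + 50 × log₂ 16 = 295 + 50 × 4 ≈ 495.000 ms.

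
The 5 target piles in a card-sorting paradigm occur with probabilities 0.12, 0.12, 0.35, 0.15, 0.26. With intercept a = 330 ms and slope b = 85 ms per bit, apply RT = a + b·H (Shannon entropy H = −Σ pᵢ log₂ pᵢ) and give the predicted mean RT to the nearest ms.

H = 0.12·log₂(1/0.12) + 0.12·log₂(1/0.12) + 0.35·log₂(1/0.35) + 0.15·log₂(1/0.15) + 0.26·log₂(1/0.26) = 2.1801 bits.
RT = 330 + 85 × 2.1801 = 515.31 ms.

515 ms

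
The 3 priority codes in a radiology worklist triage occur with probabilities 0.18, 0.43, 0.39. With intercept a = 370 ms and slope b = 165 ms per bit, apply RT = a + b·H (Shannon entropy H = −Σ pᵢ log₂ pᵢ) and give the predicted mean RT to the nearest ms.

617 ms

Entropy contributions −pᵢ log₂ pᵢ: 0.4453, 0.5236, 0.5298; sum H = 1.4987 bits.
RT = a + bH = 370 + 165·1.4987 = 617.28 ms.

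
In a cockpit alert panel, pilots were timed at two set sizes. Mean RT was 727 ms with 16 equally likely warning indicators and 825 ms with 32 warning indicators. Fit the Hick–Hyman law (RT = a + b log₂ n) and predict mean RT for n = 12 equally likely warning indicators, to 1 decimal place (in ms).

RT is linear in log₂ n, so two points fix the line:
  b = (825 − 727) / (log₂ 32 − log₂ 16) = 98 / (5 − 4) = 98.000 ms/bit
  a = 727 − 98.000 × 4 = 335.000 ms
Then RT(12) = 335.000 + 98.000 × log₂ 12 = 335.000 + 98.000 × 3.5850 ≈ 686.326 ms.

686.3 ms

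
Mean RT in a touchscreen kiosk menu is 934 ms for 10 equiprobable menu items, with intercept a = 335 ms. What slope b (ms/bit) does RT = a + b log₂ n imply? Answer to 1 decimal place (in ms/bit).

10 alternatives carry log₂ 10 = 3.3219 bits; the choice cost is 934 − 335 = 599 ms, so b = 599/3.3219 = 180.317 ms/bit.

180.3 ms/bit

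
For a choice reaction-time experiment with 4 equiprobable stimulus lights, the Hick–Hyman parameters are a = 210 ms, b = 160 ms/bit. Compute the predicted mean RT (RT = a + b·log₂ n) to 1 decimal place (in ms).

530.0 ms

log₂(4) = 2 bits, so RT = 210 + 160 × 2 ≈ 530.000 ms.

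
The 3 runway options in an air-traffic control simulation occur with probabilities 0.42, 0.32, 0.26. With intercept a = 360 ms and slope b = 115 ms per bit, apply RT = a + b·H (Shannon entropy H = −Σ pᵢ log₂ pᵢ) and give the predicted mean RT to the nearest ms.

H = 0.42·log₂(1/0.42) + 0.32·log₂(1/0.32) + 0.26·log₂(1/0.26) = 1.5570 bits.
RT = 360 + 115 × 1.5570 = 539.05 ms.

539 ms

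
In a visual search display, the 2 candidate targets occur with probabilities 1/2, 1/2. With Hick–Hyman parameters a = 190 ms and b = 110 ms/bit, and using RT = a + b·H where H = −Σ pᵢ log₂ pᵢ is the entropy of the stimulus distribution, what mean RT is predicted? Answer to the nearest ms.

Each term −pᵢ log₂ pᵢ: 0.5·1 + 0.5·1; summed, H = 1.000 bits.
Mean RT = a + bH = 190 + 110·1.000 = 300.00 ms.

300 ms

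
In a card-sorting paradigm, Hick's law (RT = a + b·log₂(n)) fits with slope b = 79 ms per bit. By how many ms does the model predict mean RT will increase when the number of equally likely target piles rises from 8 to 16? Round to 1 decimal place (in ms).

The intercept a cancels: ΔRT = b·(log₂ n₂ − log₂ n₁) = b·log₂(n₂/n₁).
log₂(16) − log₂(8) = log₂(16/8) = log₂(2) = 1.
ΔRT = 79 × 1.0000 = 79.000 ms.

79.0 ms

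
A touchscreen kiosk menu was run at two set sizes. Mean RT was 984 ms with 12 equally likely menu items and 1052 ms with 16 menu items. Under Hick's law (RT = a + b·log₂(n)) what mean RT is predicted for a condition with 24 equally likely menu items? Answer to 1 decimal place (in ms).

With log₂ n on the abscissa the relation is linear; from the two conditions:
  b = (1052 − 984) / (log₂ 16 − log₂ 12) = 68 / (4 − 3.5850) = 163.841 ms/bit
  a = 984 − 163.841 × 3.5850 = 396.638 ms
Then RT(24) = 396.638 + 163.841 × log₂ 24 = 396.638 + 163.841 × 4.5850 ≈ 1147.841 ms.

1147.8 ms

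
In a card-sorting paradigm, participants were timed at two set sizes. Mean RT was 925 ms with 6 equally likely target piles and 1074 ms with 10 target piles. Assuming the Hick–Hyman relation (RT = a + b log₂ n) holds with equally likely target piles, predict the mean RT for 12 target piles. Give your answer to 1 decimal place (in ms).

1127.2 ms

Solve the two-equation system in a and b:
  b = (1074 − 925) / (log₂ 10 − log₂ 6) = 149 / (3.3219 − 2.5850) = 202.180 ms/bit
  a = 925 − 202.180 × 2.5850 = 402.371 ms
Then RT(12) = 402.371 + 202.180 × log₂ 12 = 402.371 + 202.180 × 3.5850 ≈ 1127.180 ms.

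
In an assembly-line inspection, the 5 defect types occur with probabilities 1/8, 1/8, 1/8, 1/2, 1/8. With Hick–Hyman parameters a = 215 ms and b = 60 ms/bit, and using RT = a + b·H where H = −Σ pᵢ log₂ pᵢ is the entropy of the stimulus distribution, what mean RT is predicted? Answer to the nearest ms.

H = −Σ pᵢ log₂ pᵢ = 0.125·3 + 0.125·3 + 0.125·3 + 0.5·1 + 0.125·3 = 2.000 bits.
RT = 215 + 60 × 2.000 = 335.00 ms.

335 ms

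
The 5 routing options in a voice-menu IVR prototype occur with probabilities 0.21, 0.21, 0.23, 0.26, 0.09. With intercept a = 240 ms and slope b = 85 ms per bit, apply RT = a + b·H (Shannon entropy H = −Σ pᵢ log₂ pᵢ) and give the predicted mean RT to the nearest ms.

Entropy contributions −pᵢ log₂ pᵢ: 0.4728, 0.4728, 0.4877, 0.5053, 0.3127; sum H = 2.2513 bits.
RT = a + bH = 240 + 85·2.2513 = 431.36 ms.

431 ms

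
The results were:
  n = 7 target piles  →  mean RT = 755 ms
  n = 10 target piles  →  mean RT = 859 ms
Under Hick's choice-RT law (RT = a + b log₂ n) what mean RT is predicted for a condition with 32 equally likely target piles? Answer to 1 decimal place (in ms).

Solve the two-equation system in a and b:
  b = (859 − 755) / (log₂ 10 − log₂ 7) = 104 / (3.3219 − 2.8074) = 202.109 ms/bit
  a = 755 − 202.109 × 2.8074 = 187.608 ms
Then RT(32) = 187.608 + 202.109 × log₂ 32 = 187.608 + 202.109 × 5 ≈ 1198.154 ms.

1198.2 ms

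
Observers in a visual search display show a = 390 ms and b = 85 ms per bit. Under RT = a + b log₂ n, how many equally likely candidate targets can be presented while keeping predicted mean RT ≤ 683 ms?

Set 390 + 85·log₂ n ≤ 683 → log₂ n ≤ (683 − 390)/85 = 3.4471.
So n ≤ 2^3.4471 = 10.906; the largest integer n is 10.

10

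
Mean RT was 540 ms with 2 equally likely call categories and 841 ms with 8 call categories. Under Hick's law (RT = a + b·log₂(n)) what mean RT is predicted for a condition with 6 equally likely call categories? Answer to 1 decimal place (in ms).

778.5 ms

Fit slope and intercept:
  b = (841 − 540) / (log₂ 8 − log₂ 2) = 301 / (3 − 1) = 150.500 ms/bit
  a = 540 − 150.500 × 1 = 389.500 ms
Then RT(6) = 389.500 + 150.500 × log₂ 6 = 389.500 + 150.500 × 2.5850 ≈ 778.537 ms.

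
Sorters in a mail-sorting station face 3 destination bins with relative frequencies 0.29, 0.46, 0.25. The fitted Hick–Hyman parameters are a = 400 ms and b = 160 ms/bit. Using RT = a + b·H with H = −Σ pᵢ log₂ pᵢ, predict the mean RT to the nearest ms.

645 ms

Entropy contributions −pᵢ log₂ pᵢ: 0.5179, 0.5153, 0.5000; sum H = 1.5332 bits.
RT = a + bH = 400 + 160·1.5332 = 645.32 ms.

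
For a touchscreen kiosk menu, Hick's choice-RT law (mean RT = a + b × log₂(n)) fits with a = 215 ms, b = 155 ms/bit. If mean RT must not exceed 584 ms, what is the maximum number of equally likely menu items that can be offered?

5

155·log₂ n ≤ 584 − 215 = 369, giving log₂ n ≤ 2.3806 and n ≤ 5.208. The largest whole number is 5.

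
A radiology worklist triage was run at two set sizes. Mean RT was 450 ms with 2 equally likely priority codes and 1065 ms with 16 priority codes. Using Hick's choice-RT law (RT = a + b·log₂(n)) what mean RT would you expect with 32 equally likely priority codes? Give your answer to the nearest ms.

Fit slope and intercept:
  b = (1065 − 450) / (log₂ 16 − log₂ 2) = 615 / (4 − 1) = 205 ms/bit
  a = 450 − 205 × 1 = 245 ms
Then RT(32) = 245 + 205 × log₂ 32 = 245 + 205 × 5 ≈ 1270.000 ms.

1270 ms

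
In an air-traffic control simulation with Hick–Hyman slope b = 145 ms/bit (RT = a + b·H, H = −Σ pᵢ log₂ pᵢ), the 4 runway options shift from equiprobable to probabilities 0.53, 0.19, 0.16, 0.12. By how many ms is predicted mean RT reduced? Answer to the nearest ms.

39 ms

The RT saving is b·ΔH. Equiprobable H₀ = log₂(4) = 2.0000 bits; with the given probabilities H = 1.7308 bits.
b·(H₀ − H) = 145 × (2.0000 − 1.7308) = 39.04 ms.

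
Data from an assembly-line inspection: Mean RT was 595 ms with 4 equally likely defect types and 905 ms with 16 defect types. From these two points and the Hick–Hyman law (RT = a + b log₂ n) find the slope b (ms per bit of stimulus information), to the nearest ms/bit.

155 ms/bit

The slope on a log₂ axis is (905 − 595) / (4 − 2) = 155 ms/bit.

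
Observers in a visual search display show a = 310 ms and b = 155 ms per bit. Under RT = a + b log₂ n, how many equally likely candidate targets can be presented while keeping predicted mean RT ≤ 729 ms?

155·log₂ n ≤ 729 − 310 = 419, giving log₂ n ≤ 2.7032 and n ≤ 6.513. The largest whole number is 6.

6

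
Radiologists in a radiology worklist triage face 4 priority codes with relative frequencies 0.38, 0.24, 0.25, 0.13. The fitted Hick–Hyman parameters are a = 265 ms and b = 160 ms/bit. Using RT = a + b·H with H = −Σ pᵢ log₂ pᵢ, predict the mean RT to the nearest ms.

570 ms

H = 0.38·log₂(1/0.38) + 0.24·log₂(1/0.24) + 0.25·log₂(1/0.25) + 0.13·log₂(1/0.13) = 1.9072 bits.
RT = 265 + 160 × 1.9072 = 570.16 ms.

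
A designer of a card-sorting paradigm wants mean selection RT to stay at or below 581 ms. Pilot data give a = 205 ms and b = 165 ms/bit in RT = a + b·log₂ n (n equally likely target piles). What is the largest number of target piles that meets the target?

Set 205 + 165·log₂ n ≤ 581 → log₂ n ≤ (581 − 205)/165 = 2.2788.
So n ≤ 2^2.2788 = 4.853; the largest integer n is 4.

4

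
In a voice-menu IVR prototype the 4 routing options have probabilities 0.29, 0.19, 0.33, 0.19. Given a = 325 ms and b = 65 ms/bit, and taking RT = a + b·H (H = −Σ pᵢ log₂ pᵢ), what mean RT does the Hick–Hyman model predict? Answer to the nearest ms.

452 ms

H = 0.29·log₂(1/0.29) + 0.19·log₂(1/0.19) + 0.33·log₂(1/0.33) + 0.19·log₂(1/0.19) = 1.9562 bits.
RT = 325 + 65 × 1.9562 = 452.15 ms.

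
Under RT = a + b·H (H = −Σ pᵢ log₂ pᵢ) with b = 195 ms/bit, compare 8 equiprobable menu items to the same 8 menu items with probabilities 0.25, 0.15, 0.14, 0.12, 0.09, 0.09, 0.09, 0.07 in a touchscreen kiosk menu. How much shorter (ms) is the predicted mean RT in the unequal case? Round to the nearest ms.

The RT saving is b·ΔH. Equiprobable H₀ = log₂(8) = 3.0000 bits; with the given probabilities H = 2.8812 bits.
b·(H₀ − H) = 195 × (3.0000 − 2.8812) = 23.16 ms.

23 ms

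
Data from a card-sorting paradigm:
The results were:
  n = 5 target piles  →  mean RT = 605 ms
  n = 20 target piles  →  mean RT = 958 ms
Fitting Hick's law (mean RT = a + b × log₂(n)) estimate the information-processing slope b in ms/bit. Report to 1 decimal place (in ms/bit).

b = (RT₂ − RT₁)/(log₂ n₂ − log₂ n₁) = (958 − 605)/(4.3219 − 2.3219) = 176.500 ms/bit.

176.5 ms/bit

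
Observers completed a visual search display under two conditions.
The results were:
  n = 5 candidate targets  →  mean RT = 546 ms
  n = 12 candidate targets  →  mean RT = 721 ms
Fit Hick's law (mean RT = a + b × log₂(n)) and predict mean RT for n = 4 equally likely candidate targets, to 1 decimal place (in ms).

RT is linear in log₂ n, so two points fix the line:
  b = (721 − 546) / (log₂ 12 − log₂ 5) = 175 / (3.5850 − 2.3219) = 138.555 ms/bit
  a = 546 − 138.555 × 2.3219 = 224.285 ms
Then RT(4) = 224.285 + 138.555 × log₂ 4 = 224.285 + 138.555 × 2 ≈ 501.395 ms.

501.4 ms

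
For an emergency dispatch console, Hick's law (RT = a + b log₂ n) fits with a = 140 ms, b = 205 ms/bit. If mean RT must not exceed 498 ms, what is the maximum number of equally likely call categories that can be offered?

3

Set 140 + 205·log₂ n ≤ 498 → log₂ n ≤ (498 − 140)/205 = 1.7463.
So n ≤ 2^1.7463 = 3.355; the largest integer n is 3.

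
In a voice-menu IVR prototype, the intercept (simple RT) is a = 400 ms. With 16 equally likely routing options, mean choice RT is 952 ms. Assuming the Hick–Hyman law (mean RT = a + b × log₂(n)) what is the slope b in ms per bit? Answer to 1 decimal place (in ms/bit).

138.0 ms/bit

log₂(16) = 4 bits.
b = (RT − a)/log₂ n = (952 − 400) / 4 = 138.000 ms/bit.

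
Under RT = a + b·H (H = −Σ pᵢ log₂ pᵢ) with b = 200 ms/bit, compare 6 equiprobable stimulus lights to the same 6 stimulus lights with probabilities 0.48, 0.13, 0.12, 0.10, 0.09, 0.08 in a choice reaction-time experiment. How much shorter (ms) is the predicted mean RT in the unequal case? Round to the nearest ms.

Equiprobable entropy H₀ = log₂ 6 = 2.5850 bits.
Skewed entropy H = −Σ pᵢ log₂ pᵢ = 2.1943 bits.
ΔRT = b·(H₀ − H) = 200 × 0.3906 = 78.13 ms.

78 ms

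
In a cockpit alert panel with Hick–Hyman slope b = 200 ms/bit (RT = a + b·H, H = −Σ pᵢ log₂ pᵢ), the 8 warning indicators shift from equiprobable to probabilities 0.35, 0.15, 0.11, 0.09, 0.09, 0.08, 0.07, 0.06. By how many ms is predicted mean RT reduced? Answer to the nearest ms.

56 ms

Equiprobable entropy H₀ = log₂ 8 = 3.0000 bits.
Skewed entropy H = −Σ pᵢ log₂ pᵢ = 2.7198 bits.
ΔRT = b·(H₀ − H) = 200 × 0.2802 = 56.03 ms.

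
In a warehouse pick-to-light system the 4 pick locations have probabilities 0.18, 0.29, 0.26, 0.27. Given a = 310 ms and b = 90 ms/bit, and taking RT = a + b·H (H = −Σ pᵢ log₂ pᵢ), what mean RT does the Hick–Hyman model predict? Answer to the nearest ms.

488 ms

Entropy contributions −pᵢ log₂ pᵢ: 0.4453, 0.5179, 0.5053, 0.5100; sum H = 1.9785 bits.
RT = a + bH = 310 + 90·1.9785 = 488.07 ms.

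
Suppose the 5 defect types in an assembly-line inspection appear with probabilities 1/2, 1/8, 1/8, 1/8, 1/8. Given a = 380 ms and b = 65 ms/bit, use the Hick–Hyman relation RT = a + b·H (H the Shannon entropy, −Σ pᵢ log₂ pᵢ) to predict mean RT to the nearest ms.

H = −Σ pᵢ log₂ pᵢ = 0.5·1 + 0.125·3 + 0.125·3 + 0.125·3 + 0.125·3 = 2.000 bits.
RT = 380 + 65 × 2.000 = 510.00 ms.

510 ms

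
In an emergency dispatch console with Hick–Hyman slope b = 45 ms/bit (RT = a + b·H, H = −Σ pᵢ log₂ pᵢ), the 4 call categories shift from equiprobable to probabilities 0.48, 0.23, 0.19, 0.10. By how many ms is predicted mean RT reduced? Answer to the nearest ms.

Equiprobable entropy H₀ = log₂ 4 = 2.0000 bits.
Skewed entropy H = −Σ pᵢ log₂ pᵢ = 1.7834 bits.
ΔRT = b·(H₀ − H) = 45 × 0.2166 = 9.75 ms.

10 ms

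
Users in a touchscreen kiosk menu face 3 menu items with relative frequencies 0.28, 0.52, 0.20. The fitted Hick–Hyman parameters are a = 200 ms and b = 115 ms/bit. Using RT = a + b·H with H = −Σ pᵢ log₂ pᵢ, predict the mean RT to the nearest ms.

Entropy contributions −pᵢ log₂ pᵢ: 0.5142, 0.4906, 0.4644; sum H = 1.4692 bits.
RT = a + bH = 200 + 115·1.4692 = 368.96 ms.

369 ms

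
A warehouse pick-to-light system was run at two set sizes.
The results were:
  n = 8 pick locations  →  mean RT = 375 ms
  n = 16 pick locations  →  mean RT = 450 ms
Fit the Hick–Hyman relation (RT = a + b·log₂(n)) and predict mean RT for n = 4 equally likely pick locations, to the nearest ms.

300 ms

Solve the two-equation system in a and b:
  b = (450 − 375) / (log₂ 16 − log₂ 8) = 75 / (4 − 3) = 75 ms/bit
  a = 375 − 75 × 3 = 150 ms
Then RT(4) = 150 + 75 × log₂ 4 = 150 + 75 × 2 ≈ 300.000 ms.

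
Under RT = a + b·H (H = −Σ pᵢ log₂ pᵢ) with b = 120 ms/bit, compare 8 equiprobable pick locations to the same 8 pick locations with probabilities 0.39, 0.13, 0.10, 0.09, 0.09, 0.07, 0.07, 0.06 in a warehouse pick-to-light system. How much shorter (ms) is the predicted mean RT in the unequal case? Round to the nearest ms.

42 ms

Equiprobable entropy H₀ = log₂ 8 = 3.0000 bits.
Skewed entropy H = −Σ pᵢ log₂ pᵢ = 2.6506 bits.
ΔRT = b·(H₀ − H) = 120 × 0.3494 = 41.93 ms.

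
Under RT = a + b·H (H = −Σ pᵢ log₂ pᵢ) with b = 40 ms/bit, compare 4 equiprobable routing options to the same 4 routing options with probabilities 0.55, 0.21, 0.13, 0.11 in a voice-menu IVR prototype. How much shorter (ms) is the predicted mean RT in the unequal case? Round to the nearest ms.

13 ms

Equiprobable entropy H₀ = log₂ 4 = 2.0000 bits.
Skewed entropy H = −Σ pᵢ log₂ pᵢ = 1.6801 bits.
ΔRT = b·(H₀ − H) = 40 × 0.3199 = 12.79 ms.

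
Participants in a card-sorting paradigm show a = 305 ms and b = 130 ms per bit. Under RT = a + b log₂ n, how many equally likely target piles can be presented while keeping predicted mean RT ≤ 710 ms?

8

Information budget: (710 − 305)/130 = 3.1154 bits, so n ≤ 2^3.1154 = 8.666 → at most 8.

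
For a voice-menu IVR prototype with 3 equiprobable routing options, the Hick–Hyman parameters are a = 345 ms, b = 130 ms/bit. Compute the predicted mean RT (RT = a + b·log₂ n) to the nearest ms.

551 ms

log₂(3) = 1.5850 bits, so RT = 345 + 130 × 1.5850 ≈ 551.045 ms.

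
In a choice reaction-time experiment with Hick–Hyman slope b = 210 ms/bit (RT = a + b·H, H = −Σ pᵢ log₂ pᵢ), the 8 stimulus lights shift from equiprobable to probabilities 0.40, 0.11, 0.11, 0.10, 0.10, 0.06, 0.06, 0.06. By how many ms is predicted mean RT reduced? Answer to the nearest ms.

The RT saving is b·ΔH. Equiprobable H₀ = log₂(8) = 3.0000 bits; with the given probabilities H = 2.6243 bits.
b·(H₀ − H) = 210 × (3.0000 − 2.6243) = 78.89 ms.

79 ms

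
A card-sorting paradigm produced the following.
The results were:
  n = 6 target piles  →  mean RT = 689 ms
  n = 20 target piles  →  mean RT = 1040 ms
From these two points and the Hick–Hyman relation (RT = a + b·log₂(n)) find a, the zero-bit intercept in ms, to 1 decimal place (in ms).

166.6 ms

The slope on a log₂ axis is (1040 − 689) / (4.3219 − 2.5850) = 202.077 ms/bit.
a = RT₁ − b·log₂ n₁ = 689 − 202.077 × 2.5850 = 166.640 ms.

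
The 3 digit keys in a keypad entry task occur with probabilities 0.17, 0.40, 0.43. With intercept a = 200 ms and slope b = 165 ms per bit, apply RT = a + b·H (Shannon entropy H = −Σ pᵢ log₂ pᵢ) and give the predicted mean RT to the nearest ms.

H = 0.17·log₂(1/0.17) + 0.40·log₂(1/0.40) + 0.43·log₂(1/0.43) = 1.4869 bits.
RT = 200 + 165 × 1.4869 = 445.34 ms.

445 ms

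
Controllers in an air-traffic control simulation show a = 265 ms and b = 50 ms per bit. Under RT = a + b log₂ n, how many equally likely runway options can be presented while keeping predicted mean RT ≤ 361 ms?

Information budget: (361 − 265)/50 = 1.9200 bits, so n ≤ 2^1.9200 = 3.784 → at most 3.

3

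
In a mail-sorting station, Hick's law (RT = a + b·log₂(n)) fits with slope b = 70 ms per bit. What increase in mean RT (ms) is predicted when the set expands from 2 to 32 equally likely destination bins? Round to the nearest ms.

280 ms

ΔRT = (a + b log₂ n₂) − (a + b log₂ n₁) = b·(log₂ n₂ − log₂ n₁).
log₂(32) − log₂(2) = log₂(32/2) = log₂(16) = 4.
ΔRT = 70 × 4.0000 = 280.000 ms.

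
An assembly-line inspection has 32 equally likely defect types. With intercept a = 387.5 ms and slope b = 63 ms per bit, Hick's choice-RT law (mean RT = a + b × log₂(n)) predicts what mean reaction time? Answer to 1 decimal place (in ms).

702.5 ms

log₂(32) = 5 bits, so RT = 387.5 + 63 × 5 ≈ 702.500 ms.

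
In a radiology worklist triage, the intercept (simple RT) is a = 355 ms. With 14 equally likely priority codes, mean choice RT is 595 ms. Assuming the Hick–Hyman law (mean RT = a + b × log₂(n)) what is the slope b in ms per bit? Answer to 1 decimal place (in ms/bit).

14 alternatives carry log₂ 14 = 3.8074 bits; the choice cost is 595 − 355 = 240 ms, so b = 240/3.8074 = 63.036 ms/bit.

63.0 ms/bit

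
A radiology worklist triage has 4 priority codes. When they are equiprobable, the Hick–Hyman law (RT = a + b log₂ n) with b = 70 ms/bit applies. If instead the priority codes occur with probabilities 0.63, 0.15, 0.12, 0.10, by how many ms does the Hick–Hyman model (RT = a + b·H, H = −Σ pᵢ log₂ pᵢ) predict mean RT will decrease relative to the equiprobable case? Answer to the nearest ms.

33 ms

The RT saving is b·ΔH. Equiprobable H₀ = log₂(4) = 2.0000 bits; with the given probabilities H = 1.5297 bits.
b·(H₀ − H) = 70 × (2.0000 − 1.5297) = 32.92 ms.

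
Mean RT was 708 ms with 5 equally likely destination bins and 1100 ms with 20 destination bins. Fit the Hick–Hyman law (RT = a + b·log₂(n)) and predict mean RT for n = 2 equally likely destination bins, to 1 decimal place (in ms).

With log₂ n on the abscissa the relation is linear; from the two conditions:
  b = (1100 − 708) / (log₂ 20 − log₂ 5) = 392 / (4.3219 − 2.3219) = 196.000 ms/bit
  a = 708 − 196.000 × 2.3219 = 252.902 ms
Then RT(2) = 252.902 + 196.000 × log₂ 2 = 252.902 + 196.000 × 1 ≈ 448.902 ms.

448.9 ms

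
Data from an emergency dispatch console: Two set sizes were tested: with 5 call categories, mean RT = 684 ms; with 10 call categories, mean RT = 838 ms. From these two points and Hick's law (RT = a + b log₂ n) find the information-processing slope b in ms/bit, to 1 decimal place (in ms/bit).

Slope: b = (838 − 684) / (log₂ 10 − log₂ 5) = 154/1.0000 = 154.000 ms/bit.

154.0 ms/bit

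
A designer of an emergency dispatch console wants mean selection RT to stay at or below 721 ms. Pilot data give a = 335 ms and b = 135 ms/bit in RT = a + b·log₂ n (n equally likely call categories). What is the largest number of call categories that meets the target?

7

Information budget: (721 − 335)/135 = 2.8593 bits, so n ≤ 2^2.8593 = 7.256 → at most 7.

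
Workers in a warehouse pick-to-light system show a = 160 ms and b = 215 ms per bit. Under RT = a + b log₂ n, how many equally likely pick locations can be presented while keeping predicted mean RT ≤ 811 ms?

8

215·log₂ n ≤ 811 − 160 = 651, giving log₂ n ≤ 3.0279 and n ≤ 8.156. The largest whole number is 8.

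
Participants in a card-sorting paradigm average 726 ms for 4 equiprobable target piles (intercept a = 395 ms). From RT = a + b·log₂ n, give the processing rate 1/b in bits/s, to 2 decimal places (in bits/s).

6.04 bits/s

b = (726 − 395)/log₂ 4 = 331/2 = 165.500 ms per bit = 0.16550 s/bit; the reciprocal is 6.042 bits/s.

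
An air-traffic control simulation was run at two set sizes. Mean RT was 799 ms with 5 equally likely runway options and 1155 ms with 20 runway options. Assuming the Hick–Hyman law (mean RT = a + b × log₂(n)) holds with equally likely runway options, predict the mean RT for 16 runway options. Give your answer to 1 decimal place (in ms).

1097.7 ms

Fit slope and intercept:
  b = (1155 − 799) / (log₂ 20 − log₂ 5) = 356 / (4.3219 − 2.3219) = 178.000 ms/bit
  a = 799 − 178.000 × 2.3219 = 385.697 ms
Then RT(16) = 385.697 + 178.000 × log₂ 16 = 385.697 + 178.000 × 4 ≈ 1097.697 ms.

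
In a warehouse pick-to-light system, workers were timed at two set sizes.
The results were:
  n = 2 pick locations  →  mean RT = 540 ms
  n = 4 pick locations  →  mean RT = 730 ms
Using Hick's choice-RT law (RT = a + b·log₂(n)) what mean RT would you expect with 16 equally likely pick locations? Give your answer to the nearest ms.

RT is linear in log₂ n, so two points fix the line:
  b = (730 − 540) / (log₂ 4 − log₂ 2) = 190 / (2 − 1) = 190 ms/bit
  a = 540 − 190 × 1 = 350 ms
Then RT(16) = 350 + 190 × log₂ 16 = 350 + 190 × 4 ≈ 1110.000 ms.

1110 ms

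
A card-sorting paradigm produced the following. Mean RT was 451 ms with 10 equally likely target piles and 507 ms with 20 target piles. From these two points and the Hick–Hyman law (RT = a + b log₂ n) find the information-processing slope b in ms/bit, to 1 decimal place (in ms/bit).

56.0 ms/bit

Slope: b = (507 − 451) / (log₂ 20 − log₂ 10) = 56/1.0000 = 56.000 ms/bit.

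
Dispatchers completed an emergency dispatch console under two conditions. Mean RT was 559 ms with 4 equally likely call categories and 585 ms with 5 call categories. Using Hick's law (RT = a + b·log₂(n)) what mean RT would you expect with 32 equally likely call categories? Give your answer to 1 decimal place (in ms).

Fit slope and intercept:
  b = (585 − 559) / (log₂ 5 − log₂ 4) = 26 / (2.3219 − 2) = 80.763 ms/bit
  a = 559 − 80.763 × 2 = 397.473 ms
Then RT(32) = 397.473 + 80.763 × log₂ 32 = 397.473 + 80.763 × 5 ≈ 801.290 ms.

801.3 ms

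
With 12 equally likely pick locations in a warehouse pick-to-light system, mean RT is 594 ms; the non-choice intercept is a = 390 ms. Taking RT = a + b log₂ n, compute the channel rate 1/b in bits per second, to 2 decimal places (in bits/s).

Choice component = 594 − 390 = 204 ms over log₂(12) = 3.5850 bits.
b = 204 / 3.5850 = 56.904 ms/bit, so 1/b = 17.573 bits/s.

17.57 bits/s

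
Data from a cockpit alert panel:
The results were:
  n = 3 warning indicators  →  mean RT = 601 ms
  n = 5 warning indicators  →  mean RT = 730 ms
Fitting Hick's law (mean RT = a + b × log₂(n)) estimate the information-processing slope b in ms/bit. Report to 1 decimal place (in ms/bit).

175.0 ms/bit

The slope on a log₂ axis is (730 − 601) / (2.3219 − 1.5850) = 175.042 ms/bit.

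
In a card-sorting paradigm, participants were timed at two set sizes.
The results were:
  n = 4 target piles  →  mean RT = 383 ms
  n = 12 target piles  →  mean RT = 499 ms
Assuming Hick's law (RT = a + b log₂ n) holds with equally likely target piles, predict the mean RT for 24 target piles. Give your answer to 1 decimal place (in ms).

572.2 ms

With log₂ n on the abscissa the relation is linear; from the two conditions:
  b = (499 − 383) / (log₂ 12 − log₂ 4) = 116 / (3.5850 − 2) = 73.188 ms/bit
  a = 383 − 73.188 × 2 = 236.624 ms
Then RT(24) = 236.624 + 73.188 × log₂ 24 = 236.624 + 73.188 × 4.5850 ≈ 572.188 ms.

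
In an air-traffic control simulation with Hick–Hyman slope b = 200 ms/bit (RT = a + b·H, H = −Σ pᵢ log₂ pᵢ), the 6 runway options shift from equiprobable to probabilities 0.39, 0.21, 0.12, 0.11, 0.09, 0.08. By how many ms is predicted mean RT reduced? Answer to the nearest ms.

Equiprobable entropy H₀ = log₂ 6 = 2.5850 bits.
Skewed entropy H = −Σ pᵢ log₂ pᵢ = 2.3241 bits.
ΔRT = b·(H₀ − H) = 200 × 0.2608 = 52.17 ms.

52 ms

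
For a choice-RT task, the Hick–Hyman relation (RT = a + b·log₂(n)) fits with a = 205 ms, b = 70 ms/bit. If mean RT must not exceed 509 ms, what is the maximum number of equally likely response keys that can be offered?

70·log₂ n ≤ 509 − 205 = 304, giving log₂ n ≤ 4.3429 and n ≤ 20.292. The largest whole number is 20.

20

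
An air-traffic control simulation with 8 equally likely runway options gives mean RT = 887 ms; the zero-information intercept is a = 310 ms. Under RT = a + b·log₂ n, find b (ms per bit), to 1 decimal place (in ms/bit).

192.3 ms/bit

log₂(8) = 3 bits.
b = (RT − a)/log₂ n = (887 − 310) / 3 = 192.333 ms/bit.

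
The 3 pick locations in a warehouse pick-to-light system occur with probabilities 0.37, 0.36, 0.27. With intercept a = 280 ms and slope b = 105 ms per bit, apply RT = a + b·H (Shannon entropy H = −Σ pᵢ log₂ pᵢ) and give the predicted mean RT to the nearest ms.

H = 0.37·log₂(1/0.37) + 0.36·log₂(1/0.36) + 0.27·log₂(1/0.27) = 1.5714 bits.
RT = 280 + 105 × 1.5714 = 444.99 ms.

445 ms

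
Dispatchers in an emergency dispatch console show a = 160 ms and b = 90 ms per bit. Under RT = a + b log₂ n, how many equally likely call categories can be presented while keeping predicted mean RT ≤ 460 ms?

90·log₂ n ≤ 460 − 160 = 300, giving log₂ n ≤ 3.3333 and n ≤ 10.079. The largest whole number is 10.

10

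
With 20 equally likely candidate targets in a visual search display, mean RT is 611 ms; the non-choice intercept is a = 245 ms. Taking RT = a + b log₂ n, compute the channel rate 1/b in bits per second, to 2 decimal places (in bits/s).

11.81 bits/s

Choice component = 611 − 245 = 366 ms over log₂(20) = 4.3219 bits.
b = 366 / 4.3219 = 84.684 ms/bit, so 1/b = 11.809 bits/s.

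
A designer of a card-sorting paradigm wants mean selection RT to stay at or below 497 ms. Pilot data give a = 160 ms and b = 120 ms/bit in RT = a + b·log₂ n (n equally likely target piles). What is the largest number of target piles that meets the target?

Set 160 + 120·log₂ n ≤ 497 → log₂ n ≤ (497 − 160)/120 = 2.8083.
So n ≤ 2^2.8083 = 7.005; the largest integer n is 7.

7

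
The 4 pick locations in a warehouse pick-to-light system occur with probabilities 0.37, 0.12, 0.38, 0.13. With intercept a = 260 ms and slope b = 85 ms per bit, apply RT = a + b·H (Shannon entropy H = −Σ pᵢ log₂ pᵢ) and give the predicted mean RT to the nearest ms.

414 ms

Entropy contributions −pᵢ log₂ pᵢ: 0.5307, 0.3671, 0.5305, 0.3826; sum H = 1.8109 bits.
RT = a + bH = 260 + 85·1.8109 = 413.93 ms.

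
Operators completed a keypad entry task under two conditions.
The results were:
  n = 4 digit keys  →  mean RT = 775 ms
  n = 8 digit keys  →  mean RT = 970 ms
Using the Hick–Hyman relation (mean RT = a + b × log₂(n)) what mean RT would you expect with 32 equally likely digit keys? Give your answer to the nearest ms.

1360 ms

RT is linear in log₂ n, so two points fix the line:
  b = (970 − 775) / (log₂ 8 − log₂ 4) = 195 / (3 − 2) = 195 ms/bit
  a = 775 − 195 × 2 = 385 ms
Then RT(32) = 385 + 195 × log₂ 32 = 385 + 195 × 5 ≈ 1360.000 ms.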